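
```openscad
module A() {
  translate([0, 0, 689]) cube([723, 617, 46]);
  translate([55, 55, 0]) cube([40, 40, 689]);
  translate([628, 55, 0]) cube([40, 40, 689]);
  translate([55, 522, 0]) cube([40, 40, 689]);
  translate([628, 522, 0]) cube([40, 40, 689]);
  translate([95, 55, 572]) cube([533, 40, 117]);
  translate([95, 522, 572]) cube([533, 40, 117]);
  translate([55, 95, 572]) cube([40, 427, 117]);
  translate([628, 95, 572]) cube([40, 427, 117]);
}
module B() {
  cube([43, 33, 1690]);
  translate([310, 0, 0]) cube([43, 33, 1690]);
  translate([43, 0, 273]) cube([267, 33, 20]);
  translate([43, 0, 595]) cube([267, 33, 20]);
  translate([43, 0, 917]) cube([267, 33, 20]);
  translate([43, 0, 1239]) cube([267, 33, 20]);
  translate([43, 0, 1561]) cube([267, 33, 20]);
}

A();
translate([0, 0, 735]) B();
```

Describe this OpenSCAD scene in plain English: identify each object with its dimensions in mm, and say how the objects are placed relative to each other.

A is a rectangular dining table. The top is 723×617×46 mm with its upper surface at z = 735 mm. It stands on four 40×40 mm square legs, each inset 55 mm from the nearest pair of top edges, running from the floor to the underside of the top. Four apron rails, 40 mm thick and 117 mm tall, run between adjacent legs with their top edges flush with the underside of the top and their outer faces flush with the legs' outer faces.

B is a straight ladder. Two 43×33 mm vertical rails, 1690 mm tall, stand 353 mm apart (outside-to-outside) with their front faces coplanar on the −y side. 5 rungs, each 33 mm deep and 20 mm tall, span between the inner faces of the rails, front faces flush with the rails. The lowest rung's underside is at z = 273 mm and rungs are spaced 322 mm apart (underside to underside).

The ladder is on top of the table.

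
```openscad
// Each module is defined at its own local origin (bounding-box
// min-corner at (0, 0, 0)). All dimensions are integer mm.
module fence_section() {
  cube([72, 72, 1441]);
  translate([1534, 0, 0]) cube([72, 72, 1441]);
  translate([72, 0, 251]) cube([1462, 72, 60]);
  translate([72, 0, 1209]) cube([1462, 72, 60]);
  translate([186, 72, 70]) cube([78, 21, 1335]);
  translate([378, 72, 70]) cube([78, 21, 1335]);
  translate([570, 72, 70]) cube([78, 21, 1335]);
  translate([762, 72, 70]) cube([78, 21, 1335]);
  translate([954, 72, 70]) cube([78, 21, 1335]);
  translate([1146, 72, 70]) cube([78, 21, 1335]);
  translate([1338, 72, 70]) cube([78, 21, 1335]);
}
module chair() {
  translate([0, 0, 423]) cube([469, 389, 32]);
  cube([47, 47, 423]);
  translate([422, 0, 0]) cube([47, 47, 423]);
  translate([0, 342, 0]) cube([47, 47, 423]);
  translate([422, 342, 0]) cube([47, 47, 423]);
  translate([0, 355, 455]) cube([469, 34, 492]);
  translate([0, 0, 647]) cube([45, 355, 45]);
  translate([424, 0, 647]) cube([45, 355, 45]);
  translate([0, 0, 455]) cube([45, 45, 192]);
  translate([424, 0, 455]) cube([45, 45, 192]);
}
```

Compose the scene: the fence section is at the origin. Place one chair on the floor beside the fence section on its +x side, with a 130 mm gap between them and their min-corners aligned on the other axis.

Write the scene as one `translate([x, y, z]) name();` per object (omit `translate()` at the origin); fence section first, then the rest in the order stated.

fence_section();
translate([1736, 0, 0]) chair();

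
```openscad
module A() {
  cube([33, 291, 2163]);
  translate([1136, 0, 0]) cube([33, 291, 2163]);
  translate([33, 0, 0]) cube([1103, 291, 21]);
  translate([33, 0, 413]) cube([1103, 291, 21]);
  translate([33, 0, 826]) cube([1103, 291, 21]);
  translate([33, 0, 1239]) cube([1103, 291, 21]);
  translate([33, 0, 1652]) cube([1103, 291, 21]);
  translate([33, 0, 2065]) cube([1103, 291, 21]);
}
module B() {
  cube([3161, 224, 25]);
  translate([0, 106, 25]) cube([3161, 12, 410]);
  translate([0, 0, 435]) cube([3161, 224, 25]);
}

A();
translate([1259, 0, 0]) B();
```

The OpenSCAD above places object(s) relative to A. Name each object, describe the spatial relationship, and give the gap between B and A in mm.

A is a bookshelf. B is an I-beam. The I-beam is on the floor beside the bookshelf on its +x side. The gap between the I-beam and the bookshelf is 90 mm.

The I-beam's nearest face is 90 mm from the bookshelf's +x face.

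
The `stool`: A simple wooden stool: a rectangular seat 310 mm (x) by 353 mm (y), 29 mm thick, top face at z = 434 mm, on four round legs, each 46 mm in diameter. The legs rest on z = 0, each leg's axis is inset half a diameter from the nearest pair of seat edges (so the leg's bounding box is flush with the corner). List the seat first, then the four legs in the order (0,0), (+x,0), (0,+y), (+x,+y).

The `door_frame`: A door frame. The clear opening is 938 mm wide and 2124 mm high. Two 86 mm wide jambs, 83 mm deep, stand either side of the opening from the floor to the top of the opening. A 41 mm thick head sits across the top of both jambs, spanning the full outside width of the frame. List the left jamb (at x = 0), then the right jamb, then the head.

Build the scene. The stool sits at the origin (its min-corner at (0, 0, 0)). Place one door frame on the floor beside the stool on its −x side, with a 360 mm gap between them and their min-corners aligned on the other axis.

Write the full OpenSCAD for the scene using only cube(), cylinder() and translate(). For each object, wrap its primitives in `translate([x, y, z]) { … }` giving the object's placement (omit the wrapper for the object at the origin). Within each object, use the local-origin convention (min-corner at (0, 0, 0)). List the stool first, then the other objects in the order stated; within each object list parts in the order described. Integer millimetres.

translate([0, 0, 405]) cube([310, 353, 29]);
translate([23, 23, 0]) cylinder(h = 405, r = 23);
translate([287, 23, 0]) cylinder(h = 405, r = 23);
translate([23, 330, 0]) cylinder(h = 405, r = 23);
translate([287, 330, 0]) cylinder(h = 405, r = 23);
translate([-1470, 0, 0]) {
  cube([86, 83, 2124]);
  translate([1024, 0, 0]) cube([86, 83, 2124]);
  translate([0, 0, 2124]) cube([1110, 83, 41]);
}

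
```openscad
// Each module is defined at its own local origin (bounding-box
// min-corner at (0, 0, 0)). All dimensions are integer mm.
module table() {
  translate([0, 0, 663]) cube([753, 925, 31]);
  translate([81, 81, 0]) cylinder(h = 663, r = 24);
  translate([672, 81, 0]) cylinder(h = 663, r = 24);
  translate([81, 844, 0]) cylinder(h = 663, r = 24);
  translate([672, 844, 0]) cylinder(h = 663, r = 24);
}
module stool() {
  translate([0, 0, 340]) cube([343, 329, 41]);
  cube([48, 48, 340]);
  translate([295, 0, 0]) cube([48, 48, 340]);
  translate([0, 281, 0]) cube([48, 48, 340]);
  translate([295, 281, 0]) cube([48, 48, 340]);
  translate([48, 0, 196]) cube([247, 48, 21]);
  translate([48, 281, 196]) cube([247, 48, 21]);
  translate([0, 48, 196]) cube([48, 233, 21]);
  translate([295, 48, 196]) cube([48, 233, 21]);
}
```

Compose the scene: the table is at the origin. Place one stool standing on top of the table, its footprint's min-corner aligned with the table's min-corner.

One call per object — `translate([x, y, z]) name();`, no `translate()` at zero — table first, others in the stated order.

table();
translate([0, 0, 694]) stool();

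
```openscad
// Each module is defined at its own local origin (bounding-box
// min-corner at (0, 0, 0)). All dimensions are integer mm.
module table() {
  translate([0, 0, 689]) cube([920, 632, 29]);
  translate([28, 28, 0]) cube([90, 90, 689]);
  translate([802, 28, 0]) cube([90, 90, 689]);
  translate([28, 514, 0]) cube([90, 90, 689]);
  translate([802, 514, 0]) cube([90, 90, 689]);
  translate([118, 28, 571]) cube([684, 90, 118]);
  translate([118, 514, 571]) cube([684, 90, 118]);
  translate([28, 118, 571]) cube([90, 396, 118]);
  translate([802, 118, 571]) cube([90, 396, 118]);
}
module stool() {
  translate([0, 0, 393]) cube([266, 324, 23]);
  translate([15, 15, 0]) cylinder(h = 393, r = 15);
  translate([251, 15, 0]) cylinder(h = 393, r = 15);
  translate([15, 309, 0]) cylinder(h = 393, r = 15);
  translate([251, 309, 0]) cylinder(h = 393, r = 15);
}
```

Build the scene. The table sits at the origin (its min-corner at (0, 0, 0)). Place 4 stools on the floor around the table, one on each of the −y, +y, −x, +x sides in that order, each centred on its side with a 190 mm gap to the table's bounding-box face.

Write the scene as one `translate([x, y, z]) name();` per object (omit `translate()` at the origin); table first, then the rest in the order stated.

table();
translate([327, -514, 0]) stool();
translate([327, 822, 0]) stool();
translate([-456, 154, 0]) stool();
translate([1110, 154, 0]) stool();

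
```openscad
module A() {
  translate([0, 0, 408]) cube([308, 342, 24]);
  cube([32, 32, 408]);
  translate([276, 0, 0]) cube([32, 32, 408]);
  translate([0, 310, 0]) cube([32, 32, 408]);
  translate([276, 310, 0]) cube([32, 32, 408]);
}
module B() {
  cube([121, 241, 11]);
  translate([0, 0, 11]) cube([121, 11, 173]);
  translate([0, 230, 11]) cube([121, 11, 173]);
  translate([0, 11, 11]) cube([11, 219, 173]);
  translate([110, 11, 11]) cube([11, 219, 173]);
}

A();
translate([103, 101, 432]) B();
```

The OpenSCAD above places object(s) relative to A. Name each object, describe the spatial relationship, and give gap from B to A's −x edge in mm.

The open box's min-x is at 103; the stool's min-x is 0; gap = 103 mm.

A is a stool. B is an open box. The open box is on top of the stool. The gap from the open box to the stool's −x edge is 103 mm.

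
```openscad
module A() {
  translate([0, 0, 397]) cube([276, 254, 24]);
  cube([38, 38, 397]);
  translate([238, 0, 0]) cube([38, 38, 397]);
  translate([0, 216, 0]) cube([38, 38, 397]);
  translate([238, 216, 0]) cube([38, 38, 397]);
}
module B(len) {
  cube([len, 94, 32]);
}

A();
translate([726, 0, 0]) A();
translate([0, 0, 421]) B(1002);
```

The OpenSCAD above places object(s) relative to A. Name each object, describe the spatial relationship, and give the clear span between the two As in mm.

Second stool starts at x = 726; first ends at x = 276; clear span = 726 − 276 = 450 mm.

A is a stool. B is a beam. A beam spans the tops of two stools. The clear span between the two stools is 450 mm.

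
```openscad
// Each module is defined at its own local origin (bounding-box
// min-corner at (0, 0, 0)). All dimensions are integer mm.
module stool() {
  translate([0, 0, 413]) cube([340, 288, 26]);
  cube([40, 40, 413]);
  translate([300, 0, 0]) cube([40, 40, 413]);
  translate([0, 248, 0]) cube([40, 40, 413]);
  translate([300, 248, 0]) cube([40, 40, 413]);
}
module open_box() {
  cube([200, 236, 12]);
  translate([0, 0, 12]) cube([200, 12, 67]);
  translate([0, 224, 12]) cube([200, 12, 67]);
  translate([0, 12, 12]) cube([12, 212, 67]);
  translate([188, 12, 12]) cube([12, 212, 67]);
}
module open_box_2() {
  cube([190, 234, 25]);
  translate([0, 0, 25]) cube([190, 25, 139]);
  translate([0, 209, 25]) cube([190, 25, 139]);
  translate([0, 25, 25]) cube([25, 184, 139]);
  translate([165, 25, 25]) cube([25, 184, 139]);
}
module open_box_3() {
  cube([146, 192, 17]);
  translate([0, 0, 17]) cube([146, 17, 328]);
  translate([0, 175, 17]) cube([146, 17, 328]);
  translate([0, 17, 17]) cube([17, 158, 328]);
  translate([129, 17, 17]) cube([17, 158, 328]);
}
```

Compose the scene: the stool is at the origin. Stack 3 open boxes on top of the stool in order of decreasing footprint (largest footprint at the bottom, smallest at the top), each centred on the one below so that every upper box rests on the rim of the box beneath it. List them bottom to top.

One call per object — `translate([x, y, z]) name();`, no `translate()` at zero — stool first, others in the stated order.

stool();
translate([70, 26, 439]) open_box();
translate([75, 27, 518]) open_box_2();
translate([97, 48, 682]) open_box_3();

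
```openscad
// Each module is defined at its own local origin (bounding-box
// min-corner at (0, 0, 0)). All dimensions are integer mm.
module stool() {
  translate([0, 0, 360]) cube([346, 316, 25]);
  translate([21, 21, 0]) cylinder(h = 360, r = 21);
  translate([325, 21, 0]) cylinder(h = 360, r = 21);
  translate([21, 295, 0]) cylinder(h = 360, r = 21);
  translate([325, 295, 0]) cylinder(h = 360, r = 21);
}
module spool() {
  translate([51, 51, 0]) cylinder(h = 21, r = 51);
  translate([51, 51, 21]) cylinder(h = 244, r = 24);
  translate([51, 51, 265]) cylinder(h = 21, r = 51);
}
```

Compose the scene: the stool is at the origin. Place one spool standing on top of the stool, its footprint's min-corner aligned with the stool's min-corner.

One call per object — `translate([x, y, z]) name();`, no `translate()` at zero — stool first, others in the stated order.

stool();
translate([0, 0, 385]) spool();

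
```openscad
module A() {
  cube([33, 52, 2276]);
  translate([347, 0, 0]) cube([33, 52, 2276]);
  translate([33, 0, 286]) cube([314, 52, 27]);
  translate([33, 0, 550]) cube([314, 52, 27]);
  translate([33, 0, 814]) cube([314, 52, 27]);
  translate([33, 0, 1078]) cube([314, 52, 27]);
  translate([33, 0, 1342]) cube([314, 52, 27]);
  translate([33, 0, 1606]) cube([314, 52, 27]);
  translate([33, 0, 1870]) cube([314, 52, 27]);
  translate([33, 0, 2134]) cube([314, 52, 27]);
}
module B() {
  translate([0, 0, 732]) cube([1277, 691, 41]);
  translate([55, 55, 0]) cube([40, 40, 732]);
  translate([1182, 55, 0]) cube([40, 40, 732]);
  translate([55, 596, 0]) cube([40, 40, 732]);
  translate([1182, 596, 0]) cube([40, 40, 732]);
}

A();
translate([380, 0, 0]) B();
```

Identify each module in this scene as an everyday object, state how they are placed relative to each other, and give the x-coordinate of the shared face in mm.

The ladder's +x face and the table's −x face are both at x = 380 mm.

A is a ladder. B is a table. The table is against the ladder's +x side, with their −y faces flush. The x-coordinate of the shared face is 380 mm.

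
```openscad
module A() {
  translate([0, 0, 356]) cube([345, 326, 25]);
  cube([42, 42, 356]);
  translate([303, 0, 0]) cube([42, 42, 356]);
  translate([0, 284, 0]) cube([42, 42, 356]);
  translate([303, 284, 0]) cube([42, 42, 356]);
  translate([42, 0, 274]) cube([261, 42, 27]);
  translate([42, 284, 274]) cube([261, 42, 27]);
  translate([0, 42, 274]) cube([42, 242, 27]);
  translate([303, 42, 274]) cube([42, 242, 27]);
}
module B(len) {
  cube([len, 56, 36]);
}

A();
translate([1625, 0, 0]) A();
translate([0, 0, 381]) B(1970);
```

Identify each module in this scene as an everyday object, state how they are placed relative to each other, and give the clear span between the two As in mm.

A is a stool. B is a beam. A beam spans the tops of two stools. The clear span between the two stools is 1280 mm.

Second stool starts at x = 1625; first ends at x = 345; clear span = 1625 − 345 = 1280 mm.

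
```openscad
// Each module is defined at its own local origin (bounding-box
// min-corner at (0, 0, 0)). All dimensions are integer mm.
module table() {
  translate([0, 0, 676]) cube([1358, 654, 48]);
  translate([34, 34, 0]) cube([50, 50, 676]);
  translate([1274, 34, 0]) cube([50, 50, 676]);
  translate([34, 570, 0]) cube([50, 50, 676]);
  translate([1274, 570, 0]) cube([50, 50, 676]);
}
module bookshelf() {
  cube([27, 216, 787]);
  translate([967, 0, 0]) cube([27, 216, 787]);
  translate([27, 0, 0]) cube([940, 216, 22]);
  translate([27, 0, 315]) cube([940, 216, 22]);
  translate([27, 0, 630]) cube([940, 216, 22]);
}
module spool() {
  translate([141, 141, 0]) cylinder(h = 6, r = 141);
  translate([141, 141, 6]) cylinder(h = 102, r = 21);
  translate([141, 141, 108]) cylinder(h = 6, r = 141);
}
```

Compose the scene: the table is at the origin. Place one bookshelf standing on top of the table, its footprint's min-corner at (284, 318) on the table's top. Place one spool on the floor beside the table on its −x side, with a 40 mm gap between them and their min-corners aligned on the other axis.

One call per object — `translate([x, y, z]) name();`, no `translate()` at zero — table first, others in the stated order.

table();
translate([284, 318, 724]) bookshelf();
translate([-322, 0, 0]) spool();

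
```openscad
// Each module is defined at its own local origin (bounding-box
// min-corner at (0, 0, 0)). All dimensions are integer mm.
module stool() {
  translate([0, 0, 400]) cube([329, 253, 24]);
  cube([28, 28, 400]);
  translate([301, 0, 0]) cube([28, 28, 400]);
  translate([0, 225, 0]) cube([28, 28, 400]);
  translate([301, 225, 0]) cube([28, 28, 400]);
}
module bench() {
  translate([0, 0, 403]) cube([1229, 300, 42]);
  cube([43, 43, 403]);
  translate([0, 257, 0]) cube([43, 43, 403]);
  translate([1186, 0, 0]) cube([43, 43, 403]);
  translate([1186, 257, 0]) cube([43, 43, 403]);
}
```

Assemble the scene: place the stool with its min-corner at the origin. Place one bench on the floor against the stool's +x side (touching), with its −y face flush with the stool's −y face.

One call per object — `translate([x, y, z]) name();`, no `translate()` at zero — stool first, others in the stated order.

stool();
translate([329, 0, 0]) bench();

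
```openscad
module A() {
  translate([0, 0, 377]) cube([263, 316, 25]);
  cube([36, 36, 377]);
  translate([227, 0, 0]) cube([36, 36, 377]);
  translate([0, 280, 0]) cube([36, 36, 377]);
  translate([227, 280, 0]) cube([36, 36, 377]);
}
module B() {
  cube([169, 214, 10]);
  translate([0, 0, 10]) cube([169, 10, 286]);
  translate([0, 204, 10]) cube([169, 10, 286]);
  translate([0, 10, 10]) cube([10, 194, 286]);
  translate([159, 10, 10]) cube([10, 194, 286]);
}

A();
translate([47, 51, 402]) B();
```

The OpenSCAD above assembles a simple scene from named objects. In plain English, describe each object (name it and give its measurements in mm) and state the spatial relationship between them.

A is a simple wooden stool: a rectangular seat 263 mm (x) by 316 mm (y), 25 mm thick, top face at z = 402 mm, on four square legs, each 36×36 mm in cross-section. The legs rest on z = 0, each flush with a corner of the seat.

B is an open-topped rectangular box: outside dimensions 169×214×296 mm, with a uniform wall and base thickness of 10 mm. The base is a full 169×214 slab on the floor; four walls sit on top of the base. The front and back walls (the −y and +y sides) span the full width; the two side walls fit between them.

The open box is on top of the stool, centred.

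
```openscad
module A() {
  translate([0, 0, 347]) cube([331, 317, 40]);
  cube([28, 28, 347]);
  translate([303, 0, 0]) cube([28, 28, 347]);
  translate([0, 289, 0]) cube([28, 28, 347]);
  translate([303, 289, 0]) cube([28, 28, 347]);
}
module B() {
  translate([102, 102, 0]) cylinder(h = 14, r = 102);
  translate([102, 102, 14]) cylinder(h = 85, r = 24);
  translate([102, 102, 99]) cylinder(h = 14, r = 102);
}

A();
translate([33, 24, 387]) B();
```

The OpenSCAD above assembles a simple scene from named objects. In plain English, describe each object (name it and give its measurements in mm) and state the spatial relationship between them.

A is a four-legged stool. The seat is 331×317 mm, 40 mm thick, top at z = 387 mm. It stands on four square legs, each 28×28 mm in cross-section, from z = 0 to the seat underside, each flush with a corner of the seat.

B is a spool: two coaxial disc flanges of radius 102 mm and thickness 14 mm, joined by a core cylinder of radius 24 mm and height 85 mm. The lower flange rests on z = 0 and the three cylinders share a vertical axis.

The spool is on top of the stool.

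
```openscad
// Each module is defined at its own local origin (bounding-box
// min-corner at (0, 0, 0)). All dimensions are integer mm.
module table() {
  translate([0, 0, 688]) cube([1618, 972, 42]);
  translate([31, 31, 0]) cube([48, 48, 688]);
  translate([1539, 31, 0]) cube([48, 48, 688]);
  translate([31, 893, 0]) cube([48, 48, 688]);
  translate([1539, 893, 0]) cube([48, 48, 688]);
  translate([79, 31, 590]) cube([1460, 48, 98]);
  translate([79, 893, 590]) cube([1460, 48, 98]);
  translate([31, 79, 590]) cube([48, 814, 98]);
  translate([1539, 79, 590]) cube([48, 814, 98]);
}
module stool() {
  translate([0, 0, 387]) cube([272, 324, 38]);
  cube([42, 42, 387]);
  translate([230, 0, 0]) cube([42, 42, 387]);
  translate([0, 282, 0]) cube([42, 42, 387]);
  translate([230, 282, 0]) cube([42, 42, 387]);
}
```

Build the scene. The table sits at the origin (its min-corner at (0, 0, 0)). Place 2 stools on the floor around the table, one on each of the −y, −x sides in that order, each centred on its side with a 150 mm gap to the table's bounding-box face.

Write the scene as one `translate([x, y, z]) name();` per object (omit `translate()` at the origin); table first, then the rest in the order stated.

table();
translate([673, -474, 0]) stool();
translate([-422, 324, 0]) stool();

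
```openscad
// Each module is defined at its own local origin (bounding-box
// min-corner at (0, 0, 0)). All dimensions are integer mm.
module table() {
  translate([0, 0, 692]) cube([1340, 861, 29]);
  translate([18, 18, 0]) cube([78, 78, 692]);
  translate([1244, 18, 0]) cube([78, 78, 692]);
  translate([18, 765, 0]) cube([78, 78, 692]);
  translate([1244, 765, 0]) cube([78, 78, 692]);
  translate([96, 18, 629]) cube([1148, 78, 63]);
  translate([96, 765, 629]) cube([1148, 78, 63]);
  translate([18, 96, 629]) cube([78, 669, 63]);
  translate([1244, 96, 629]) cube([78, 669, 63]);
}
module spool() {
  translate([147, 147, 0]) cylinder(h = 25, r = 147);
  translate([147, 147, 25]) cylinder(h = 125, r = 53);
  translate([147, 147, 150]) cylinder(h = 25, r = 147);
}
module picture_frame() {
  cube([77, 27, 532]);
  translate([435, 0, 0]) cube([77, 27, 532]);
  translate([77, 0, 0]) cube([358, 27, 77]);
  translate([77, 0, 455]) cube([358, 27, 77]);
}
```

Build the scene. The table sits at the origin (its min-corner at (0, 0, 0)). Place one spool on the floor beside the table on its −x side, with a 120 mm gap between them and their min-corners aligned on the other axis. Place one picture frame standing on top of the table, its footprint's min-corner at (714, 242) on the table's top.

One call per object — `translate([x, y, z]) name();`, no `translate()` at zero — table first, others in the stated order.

table();
translate([-414, 0, 0]) spool();
translate([714, 242, 721]) picture_frame();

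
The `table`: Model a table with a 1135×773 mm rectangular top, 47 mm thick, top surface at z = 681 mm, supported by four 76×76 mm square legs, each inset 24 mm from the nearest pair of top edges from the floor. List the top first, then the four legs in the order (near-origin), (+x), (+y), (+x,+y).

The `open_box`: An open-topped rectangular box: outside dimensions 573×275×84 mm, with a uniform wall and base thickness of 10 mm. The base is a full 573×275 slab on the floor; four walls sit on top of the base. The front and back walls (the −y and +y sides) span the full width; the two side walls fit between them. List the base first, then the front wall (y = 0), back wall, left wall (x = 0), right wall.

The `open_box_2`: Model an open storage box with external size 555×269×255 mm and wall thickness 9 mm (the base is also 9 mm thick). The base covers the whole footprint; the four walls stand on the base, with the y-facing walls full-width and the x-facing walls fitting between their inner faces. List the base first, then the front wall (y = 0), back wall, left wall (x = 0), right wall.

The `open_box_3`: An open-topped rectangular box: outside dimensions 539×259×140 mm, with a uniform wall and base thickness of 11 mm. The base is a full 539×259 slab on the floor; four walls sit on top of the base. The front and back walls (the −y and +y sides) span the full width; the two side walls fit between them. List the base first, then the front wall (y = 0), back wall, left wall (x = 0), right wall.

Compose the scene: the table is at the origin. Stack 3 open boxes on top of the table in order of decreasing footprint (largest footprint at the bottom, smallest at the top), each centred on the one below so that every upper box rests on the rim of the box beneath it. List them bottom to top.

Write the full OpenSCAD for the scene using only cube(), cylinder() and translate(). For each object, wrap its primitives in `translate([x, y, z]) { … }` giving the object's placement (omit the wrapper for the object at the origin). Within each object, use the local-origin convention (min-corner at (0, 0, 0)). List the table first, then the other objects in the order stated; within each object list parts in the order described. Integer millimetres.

translate([0, 0, 634]) cube([1135, 773, 47]);
translate([24, 24, 0]) cube([76, 76, 634]);
translate([1035, 24, 0]) cube([76, 76, 634]);
translate([24, 673, 0]) cube([76, 76, 634]);
translate([1035, 673, 0]) cube([76, 76, 634]);
translate([281, 249, 681]) {
  cube([573, 275, 10]);
  translate([0, 0, 10]) cube([573, 10, 74]);
  translate([0, 265, 10]) cube([573, 10, 74]);
  translate([0, 10, 10]) cube([10, 255, 74]);
  translate([563, 10, 10]) cube([10, 255, 74]);
}
translate([290, 252, 765]) {
  cube([555, 269, 9]);
  translate([0, 0, 9]) cube([555, 9, 246]);
  translate([0, 260, 9]) cube([555, 9, 246]);
  translate([0, 9, 9]) cube([9, 251, 246]);
  translate([546, 9, 9]) cube([9, 251, 246]);
}
translate([298, 257, 1020]) {
  cube([539, 259, 11]);
  translate([0, 0, 11]) cube([539, 11, 129]);
  translate([0, 248, 11]) cube([539, 11, 129]);
  translate([0, 11, 11]) cube([11, 237, 129]);
  translate([528, 11, 11]) cube([11, 237, 129]);
}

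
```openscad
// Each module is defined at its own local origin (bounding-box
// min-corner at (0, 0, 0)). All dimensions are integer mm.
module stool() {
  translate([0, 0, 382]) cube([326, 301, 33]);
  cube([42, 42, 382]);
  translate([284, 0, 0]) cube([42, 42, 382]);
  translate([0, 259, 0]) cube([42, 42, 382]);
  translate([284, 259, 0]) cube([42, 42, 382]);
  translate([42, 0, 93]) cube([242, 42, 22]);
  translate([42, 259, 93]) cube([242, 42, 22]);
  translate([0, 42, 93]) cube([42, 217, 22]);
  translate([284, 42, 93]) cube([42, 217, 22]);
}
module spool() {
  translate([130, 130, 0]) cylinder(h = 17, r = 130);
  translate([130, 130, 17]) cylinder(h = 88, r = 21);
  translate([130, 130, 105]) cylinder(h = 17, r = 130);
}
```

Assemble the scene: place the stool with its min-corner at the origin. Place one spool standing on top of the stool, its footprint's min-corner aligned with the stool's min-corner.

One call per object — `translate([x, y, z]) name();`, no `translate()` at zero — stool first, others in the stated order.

stool();
translate([0, 0, 415]) spool();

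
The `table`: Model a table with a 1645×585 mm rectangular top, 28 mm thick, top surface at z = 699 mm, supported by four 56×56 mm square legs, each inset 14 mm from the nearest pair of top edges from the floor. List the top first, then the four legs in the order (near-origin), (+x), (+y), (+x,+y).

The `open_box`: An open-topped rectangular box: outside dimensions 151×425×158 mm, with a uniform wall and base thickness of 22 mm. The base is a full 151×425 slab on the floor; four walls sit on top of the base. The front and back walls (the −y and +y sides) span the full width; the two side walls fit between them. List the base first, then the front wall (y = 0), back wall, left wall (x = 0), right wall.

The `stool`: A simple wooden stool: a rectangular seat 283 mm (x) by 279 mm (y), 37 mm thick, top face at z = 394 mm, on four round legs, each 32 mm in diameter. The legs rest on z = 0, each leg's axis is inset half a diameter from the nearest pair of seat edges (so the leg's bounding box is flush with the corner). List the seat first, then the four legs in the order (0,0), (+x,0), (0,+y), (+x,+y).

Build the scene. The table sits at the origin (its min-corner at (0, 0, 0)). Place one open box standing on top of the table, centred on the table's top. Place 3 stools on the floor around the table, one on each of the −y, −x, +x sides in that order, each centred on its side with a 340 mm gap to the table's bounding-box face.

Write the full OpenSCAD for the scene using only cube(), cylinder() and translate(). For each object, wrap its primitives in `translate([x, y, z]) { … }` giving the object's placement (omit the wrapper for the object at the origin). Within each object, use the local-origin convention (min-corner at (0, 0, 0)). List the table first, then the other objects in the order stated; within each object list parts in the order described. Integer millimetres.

translate([0, 0, 671]) cube([1645, 585, 28]);
translate([14, 14, 0]) cube([56, 56, 671]);
translate([1575, 14, 0]) cube([56, 56, 671]);
translate([14, 515, 0]) cube([56, 56, 671]);
translate([1575, 515, 0]) cube([56, 56, 671]);
translate([747, 80, 699]) {
  cube([151, 425, 22]);
  translate([0, 0, 22]) cube([151, 22, 136]);
  translate([0, 403, 22]) cube([151, 22, 136]);
  translate([0, 22, 22]) cube([22, 381, 136]);
  translate([129, 22, 22]) cube([22, 381, 136]);
}
translate([681, -619, 0]) {
  translate([0, 0, 357]) cube([283, 279, 37]);
  translate([16, 16, 0]) cylinder(h = 357, r = 16);
  translate([267, 16, 0]) cylinder(h = 357, r = 16);
  translate([16, 263, 0]) cylinder(h = 357, r = 16);
  translate([267, 263, 0]) cylinder(h = 357, r = 16);
}
translate([-623, 153, 0]) {
  translate([0, 0, 357]) cube([283, 279, 37]);
  translate([16, 16, 0]) cylinder(h = 357, r = 16);
  translate([267, 16, 0]) cylinder(h = 357, r = 16);
  translate([16, 263, 0]) cylinder(h = 357, r = 16);
  translate([267, 263, 0]) cylinder(h = 357, r = 16);
}
translate([1985, 153, 0]) {
  translate([0, 0, 357]) cube([283, 279, 37]);
  translate([16, 16, 0]) cylinder(h = 357, r = 16);
  translate([267, 16, 0]) cylinder(h = 357, r = 16);
  translate([16, 263, 0]) cylinder(h = 357, r = 16);
  translate([267, 263, 0]) cylinder(h = 357, r = 16);
}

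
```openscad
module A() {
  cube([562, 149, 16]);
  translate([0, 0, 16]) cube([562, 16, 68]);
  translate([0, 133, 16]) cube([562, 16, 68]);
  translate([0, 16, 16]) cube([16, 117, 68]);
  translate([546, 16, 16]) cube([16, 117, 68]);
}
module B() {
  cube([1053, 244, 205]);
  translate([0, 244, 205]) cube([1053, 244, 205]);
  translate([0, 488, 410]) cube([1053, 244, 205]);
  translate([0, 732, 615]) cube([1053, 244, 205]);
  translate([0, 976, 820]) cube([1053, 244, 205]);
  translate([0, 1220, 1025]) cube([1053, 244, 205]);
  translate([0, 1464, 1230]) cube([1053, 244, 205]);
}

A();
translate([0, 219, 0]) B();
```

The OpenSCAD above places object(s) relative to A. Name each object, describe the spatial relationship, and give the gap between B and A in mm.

The staircase's nearest face is 70 mm from the open box's +y face.

A is an open box. B is a staircase. The staircase is on the floor beside the open box on its +y side. The gap between the staircase and the open box is 70 mm.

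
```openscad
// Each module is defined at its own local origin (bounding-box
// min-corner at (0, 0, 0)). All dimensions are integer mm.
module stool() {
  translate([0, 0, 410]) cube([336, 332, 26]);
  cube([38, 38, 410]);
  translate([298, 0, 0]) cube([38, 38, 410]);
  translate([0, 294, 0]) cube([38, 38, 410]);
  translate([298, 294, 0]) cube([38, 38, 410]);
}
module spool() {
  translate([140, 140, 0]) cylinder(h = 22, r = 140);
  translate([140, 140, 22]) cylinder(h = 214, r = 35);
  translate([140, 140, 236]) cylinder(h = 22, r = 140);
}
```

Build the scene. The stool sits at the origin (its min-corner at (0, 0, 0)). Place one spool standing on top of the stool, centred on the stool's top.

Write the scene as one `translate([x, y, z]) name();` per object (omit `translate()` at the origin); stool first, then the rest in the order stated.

stool();
translate([28, 26, 436]) spool();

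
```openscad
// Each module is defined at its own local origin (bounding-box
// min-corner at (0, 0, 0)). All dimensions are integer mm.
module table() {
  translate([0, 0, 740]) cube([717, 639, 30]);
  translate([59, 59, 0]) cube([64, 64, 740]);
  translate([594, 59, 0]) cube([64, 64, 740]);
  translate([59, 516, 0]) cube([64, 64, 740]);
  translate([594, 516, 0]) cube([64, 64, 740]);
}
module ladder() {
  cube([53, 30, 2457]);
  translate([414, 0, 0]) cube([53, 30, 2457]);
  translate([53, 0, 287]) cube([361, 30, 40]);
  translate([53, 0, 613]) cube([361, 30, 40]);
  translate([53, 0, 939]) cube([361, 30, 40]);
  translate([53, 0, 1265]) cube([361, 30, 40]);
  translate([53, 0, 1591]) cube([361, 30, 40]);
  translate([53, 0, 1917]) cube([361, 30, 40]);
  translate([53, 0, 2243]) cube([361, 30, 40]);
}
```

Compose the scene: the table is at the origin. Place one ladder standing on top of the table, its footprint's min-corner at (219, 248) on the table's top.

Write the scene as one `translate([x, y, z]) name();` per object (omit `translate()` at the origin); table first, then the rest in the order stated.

table();
translate([219, 248, 770]) ladder();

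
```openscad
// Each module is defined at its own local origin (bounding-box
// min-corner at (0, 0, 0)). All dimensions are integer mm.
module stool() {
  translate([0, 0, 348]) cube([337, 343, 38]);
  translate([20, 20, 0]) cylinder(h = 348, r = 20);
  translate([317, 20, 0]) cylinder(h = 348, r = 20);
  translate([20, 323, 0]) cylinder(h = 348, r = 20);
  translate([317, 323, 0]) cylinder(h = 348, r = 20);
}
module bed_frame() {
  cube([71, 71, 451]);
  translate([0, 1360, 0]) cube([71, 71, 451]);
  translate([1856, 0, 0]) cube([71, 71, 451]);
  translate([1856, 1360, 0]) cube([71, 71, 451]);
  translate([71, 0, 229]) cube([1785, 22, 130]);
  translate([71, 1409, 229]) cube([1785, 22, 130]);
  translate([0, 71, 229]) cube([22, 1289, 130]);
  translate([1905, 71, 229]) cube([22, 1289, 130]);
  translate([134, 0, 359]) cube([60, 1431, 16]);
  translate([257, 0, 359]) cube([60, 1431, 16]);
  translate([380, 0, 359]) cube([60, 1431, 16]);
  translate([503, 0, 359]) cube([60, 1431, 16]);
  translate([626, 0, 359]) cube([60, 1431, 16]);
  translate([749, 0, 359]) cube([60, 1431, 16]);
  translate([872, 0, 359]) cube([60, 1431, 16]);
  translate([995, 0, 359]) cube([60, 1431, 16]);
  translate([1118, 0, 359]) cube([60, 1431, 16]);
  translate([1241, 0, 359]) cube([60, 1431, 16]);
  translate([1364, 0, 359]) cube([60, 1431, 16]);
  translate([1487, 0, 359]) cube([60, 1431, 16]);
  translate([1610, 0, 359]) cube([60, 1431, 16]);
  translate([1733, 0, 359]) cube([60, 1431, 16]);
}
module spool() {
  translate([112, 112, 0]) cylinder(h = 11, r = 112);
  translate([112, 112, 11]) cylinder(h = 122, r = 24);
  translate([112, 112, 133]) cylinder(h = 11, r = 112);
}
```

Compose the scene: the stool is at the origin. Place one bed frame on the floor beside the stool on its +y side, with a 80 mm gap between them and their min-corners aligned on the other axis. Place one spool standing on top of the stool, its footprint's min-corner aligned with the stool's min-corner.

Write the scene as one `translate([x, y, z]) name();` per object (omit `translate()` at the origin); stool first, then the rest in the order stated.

stool();
translate([0, 423, 0]) bed_frame();
translate([0, 0, 386]) spool();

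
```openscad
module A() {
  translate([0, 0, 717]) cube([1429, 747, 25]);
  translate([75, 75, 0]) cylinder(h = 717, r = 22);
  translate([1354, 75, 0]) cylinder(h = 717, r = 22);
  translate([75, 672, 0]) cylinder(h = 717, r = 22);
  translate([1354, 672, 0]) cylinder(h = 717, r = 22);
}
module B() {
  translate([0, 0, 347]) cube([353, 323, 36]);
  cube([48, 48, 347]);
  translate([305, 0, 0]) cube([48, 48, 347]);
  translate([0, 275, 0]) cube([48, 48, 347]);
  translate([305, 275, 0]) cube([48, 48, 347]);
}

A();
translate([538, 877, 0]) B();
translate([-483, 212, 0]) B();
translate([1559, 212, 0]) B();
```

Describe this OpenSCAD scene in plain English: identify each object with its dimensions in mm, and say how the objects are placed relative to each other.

A is a table with a 1429×747 mm rectangular top, 25 mm thick, top surface at z = 742 mm, supported by four round legs of 44 mm diameter, each leg's bounding box inset 53 mm from the nearest pair of top edges, running from the floor.

B is a simple wooden stool: a rectangular seat 353 mm (x) by 323 mm (y), 36 mm thick, top face at z = 383 mm, on four square legs, each 48×48 mm in cross-section. The legs rest on z = 0, each flush with a corner of the seat.

Three stools sit around the table at the +y, −x, +x sides.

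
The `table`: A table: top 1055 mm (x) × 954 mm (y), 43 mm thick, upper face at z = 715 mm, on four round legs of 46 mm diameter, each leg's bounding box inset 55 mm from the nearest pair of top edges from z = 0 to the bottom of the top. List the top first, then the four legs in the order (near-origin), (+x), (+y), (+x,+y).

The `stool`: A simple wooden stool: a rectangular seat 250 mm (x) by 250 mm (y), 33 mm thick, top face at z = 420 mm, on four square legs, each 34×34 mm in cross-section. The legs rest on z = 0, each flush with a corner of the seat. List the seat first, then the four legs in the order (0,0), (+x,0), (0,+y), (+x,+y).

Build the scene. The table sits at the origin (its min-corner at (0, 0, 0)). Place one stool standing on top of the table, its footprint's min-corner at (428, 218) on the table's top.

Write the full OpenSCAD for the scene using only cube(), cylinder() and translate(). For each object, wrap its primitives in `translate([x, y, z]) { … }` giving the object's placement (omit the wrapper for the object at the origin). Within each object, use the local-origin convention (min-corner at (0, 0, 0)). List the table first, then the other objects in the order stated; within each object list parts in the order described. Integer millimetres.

translate([0, 0, 672]) cube([1055, 954, 43]);
translate([78, 78, 0]) cylinder(h = 672, r = 23);
translate([977, 78, 0]) cylinder(h = 672, r = 23);
translate([78, 876, 0]) cylinder(h = 672, r = 23);
translate([977, 876, 0]) cylinder(h = 672, r = 23);
translate([428, 218, 715]) {
  translate([0, 0, 387]) cube([250, 250, 33]);
  cube([34, 34, 387]);
  translate([216, 0, 0]) cube([34, 34, 387]);
  translate([0, 216, 0]) cube([34, 34, 387]);
  translate([216, 216, 0]) cube([34, 34, 387]);
}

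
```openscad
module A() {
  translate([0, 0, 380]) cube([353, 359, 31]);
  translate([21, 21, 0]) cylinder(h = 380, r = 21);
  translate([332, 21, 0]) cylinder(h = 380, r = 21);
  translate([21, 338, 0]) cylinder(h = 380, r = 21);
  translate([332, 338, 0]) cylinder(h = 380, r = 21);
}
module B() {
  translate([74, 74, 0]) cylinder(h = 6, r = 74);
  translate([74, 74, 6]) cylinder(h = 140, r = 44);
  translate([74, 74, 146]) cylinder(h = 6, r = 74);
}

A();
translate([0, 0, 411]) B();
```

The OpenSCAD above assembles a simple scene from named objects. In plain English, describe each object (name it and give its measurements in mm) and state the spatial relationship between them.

A is a simple wooden stool: a rectangular seat 353 mm (x) by 359 mm (y), 31 mm thick, top face at z = 411 mm, on four round legs, each 42 mm in diameter. The legs rest on z = 0, each leg's axis is inset half a diameter from the nearest pair of seat edges (so the leg's bounding box is flush with the corner).

B is a spool: two coaxial disc flanges of radius 74 mm and thickness 6 mm, joined by a core cylinder of radius 44 mm and height 140 mm. The lower flange rests on z = 0 and the three cylinders share a vertical axis.

The spool is on top of the stool.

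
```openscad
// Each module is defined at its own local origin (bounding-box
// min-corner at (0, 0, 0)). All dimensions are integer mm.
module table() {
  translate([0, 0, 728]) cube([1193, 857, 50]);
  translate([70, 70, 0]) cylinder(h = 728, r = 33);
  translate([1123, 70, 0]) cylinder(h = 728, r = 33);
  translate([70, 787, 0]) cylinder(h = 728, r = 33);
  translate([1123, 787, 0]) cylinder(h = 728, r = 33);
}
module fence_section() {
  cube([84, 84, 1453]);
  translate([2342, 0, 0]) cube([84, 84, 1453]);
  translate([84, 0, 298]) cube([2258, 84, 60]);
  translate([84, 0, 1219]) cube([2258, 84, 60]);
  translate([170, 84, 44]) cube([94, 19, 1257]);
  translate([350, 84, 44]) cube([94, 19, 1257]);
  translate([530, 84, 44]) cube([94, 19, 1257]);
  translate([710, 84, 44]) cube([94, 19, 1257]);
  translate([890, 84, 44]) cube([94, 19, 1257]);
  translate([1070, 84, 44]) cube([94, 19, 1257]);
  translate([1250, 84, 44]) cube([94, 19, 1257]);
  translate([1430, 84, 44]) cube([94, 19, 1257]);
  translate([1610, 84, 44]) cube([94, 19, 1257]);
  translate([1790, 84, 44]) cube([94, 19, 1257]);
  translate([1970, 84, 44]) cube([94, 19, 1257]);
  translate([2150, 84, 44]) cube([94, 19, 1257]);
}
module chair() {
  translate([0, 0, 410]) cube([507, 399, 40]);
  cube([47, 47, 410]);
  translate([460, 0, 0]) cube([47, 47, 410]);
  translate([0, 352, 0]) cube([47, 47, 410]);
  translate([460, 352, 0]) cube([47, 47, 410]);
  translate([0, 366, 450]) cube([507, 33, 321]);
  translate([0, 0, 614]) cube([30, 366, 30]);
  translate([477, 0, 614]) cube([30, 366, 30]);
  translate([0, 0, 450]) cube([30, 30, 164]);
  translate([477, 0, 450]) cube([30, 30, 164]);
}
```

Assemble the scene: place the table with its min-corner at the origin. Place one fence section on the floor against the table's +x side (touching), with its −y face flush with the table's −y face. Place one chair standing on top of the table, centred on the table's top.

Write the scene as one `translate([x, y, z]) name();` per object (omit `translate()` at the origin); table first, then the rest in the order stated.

table();
translate([1193, 0, 0]) fence_section();
translate([343, 229, 778]) chair();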